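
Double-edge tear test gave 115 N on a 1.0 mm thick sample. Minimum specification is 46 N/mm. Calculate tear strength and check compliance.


Tear strength = 115.0 N/mm
Compliant: Yes


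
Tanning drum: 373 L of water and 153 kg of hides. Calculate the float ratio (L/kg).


2.4

Float ratio = water / hide weight
Ratio = 373 / 153 = 2.4


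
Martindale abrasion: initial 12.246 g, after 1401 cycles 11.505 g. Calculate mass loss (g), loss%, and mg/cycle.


Loss = 12.246 - 11.505 = 0.741 g
Loss% = 0.741 / 12.246 x 100 = 6.05%
Rate = 0.741 / 1401 x 1000 = 0.529 mg/cycle


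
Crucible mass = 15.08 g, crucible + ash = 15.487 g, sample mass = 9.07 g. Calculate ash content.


Ash mass = 15.487 - 15.08 = 0.407 g
Ash% = 0.407 / 9.07 x 100 = 4.49%


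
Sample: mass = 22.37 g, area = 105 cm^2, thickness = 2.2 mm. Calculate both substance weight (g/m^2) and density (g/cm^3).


SW = 22.37 / 105 x 10000 = 2130.5 g/m^2
Volume = 105 x 2.2 / 10 = 23.10 cm^3
Density = 22.37 / 23.10 = 0.968 g/cm^3


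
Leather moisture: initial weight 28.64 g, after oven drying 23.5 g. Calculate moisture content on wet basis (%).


Moisture = 28.64 - 23.5 = 5.14 g
MC = 5.14 / 28.64 x 100 = 17.9%


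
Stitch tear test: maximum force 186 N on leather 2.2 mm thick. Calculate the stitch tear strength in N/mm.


Stitch tear strength = force / thickness
STS = 186 / 2.2 = 84.5 N/mm


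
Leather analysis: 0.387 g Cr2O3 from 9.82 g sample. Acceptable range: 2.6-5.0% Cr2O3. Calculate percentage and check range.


Cr2O3 = 3.94%
Within range: Yes

Cr2O3% = 0.387 / 9.82 x 100 = 3.94%
Acceptable range: 2.6 to 5.0%
Within range: Yes


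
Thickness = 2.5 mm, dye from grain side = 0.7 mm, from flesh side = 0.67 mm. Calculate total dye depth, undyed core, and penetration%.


Total dyed = 0.7 + 0.67 = 1.37 mm
Undyed core = 2.5 - 1.37 = 1.13 mm
Penetration = 1.37 / 2.5 x 100 = 54.8%


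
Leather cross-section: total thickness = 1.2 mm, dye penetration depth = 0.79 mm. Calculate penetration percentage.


Penetration% = 0.79 / 1.2 x 100
Penetration = 65.8%


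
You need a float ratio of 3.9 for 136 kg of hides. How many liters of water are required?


Water = hide weight x target ratio
Water = 136 x 3.9 = 530.4 L


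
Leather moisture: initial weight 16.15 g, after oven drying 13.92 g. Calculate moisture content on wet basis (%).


Moisture = 16.15 - 13.92 = 2.23 g
MC = 2.23 / 16.15 x 100 = 13.8%


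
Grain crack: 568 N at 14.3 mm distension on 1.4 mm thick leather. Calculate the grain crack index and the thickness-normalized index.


Crack index = 39.7 N/mm
Normalized index = 28.4 N/mm per mm

Crack index = 568 / 14.3 = 39.7 N/mm
Normalized = 39.7 / 1.4 = 28.4 N/mm per mm


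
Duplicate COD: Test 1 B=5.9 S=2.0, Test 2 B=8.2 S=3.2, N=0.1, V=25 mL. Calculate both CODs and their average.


COD1 = 124.8 mg/L
COD2 = 160.0 mg/L
Average = 142.4 mg/L

COD1 = (5.9 - 2.0) x 0.1 x 8000 / 25 = 124.8 mg/L
COD2 = (8.2 - 3.2) x 0.1 x 8000 / 25 = 160.0 mg/L
Average = (124.8 + 160.0) / 2 = 142.4 mg/L


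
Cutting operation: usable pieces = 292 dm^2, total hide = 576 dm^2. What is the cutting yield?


Yield = usable / total x 100
Yield = 292 / 576 x 100 = 50.7%


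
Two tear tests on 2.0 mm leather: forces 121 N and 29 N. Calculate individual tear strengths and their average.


Tear 1 = 60.5 N/mm
Tear 2 = 14.5 N/mm
Average = 37.5 N/mm

Tear 1 = 121 / 2.0 = 60.5 N/mm
Tear 2 = 29 / 2.0 = 14.5 N/mm
Average = (60.5 + 14.5) / 2 = 37.5 N/mm


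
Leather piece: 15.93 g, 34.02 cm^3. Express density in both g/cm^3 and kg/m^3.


0.468 g/cm^3
468 kg/m^3

Density = 15.93 / 34.02 = 0.468 g/cm^3
Convert: 0.468 x 1000 = 468 kg/m^3


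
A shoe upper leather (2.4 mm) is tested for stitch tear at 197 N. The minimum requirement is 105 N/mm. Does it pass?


STS = 197 / 2.4 = 82.1 N/mm
Minimum required: 105 N/mm
Passes: No


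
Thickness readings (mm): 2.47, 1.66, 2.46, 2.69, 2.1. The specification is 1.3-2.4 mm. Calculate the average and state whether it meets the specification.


Average = 2.28 mm
Within specification: Yes

Sum = 11.38
Average = 11.38 / 5 = 2.28 mm
Specification range: 1.3 to 2.4 mm
Within spec: Yes


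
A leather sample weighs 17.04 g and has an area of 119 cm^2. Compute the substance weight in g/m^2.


1431.9 g/m^2

Substance weight = mass / area x 10000
SW = 17.04 / 119 x 10000
SW = 1431.9 g/m^2


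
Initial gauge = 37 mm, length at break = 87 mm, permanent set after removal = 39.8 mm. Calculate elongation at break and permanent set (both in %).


Elongation at break = (87 - 37) / 37 x 100 = 135.1%
Permanent set = (39.8 - 37) / 37 x 100 = 7.6%


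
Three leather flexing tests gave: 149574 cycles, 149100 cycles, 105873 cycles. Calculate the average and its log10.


Average = (149574 + 149100 + 105873) / 3 = 134849 cycles
log10(134849) = 5.13


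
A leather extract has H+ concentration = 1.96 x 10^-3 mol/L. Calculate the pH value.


pH = 2.71


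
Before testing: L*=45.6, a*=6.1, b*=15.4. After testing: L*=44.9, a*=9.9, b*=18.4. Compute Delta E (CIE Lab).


Delta E = 4.89

dL = 44.9 - 45.6 = -0.7
da = 9.9 - 6.1 = 3.8
db = 18.4 - 15.4 = 3.0
dE = sqrt((-0.7)^2 + (3.8)^2 + (3.0)^2) = 4.89


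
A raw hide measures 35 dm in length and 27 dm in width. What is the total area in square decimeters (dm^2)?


Area = length x width
Area = 35 x 27 = 945 dm^2


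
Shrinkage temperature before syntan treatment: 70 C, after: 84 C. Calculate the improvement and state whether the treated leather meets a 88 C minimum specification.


Improvement = 14 C
Meets 88 C spec: No

Improvement = 84 - 70 = 14 C
Spec check: 84 C >= 88 C? No


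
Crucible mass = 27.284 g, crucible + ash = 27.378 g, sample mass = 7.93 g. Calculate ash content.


Ash mass = 0.094 g
Ash content = 1.19%


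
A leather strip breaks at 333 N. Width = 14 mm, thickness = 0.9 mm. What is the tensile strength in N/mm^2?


Cross-sectional area = 14 x 0.9 = 12.6 mm^2
Tensile strength = 333 / 12.6 = 26.43 N/mm^2


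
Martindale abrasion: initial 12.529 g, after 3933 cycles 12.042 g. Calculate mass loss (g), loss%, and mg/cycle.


Loss = 12.529 - 12.042 = 0.487 g
Loss% = 0.487 / 12.529 x 100 = 3.89%
Rate = 0.487 / 3933 x 1000 = 0.124 mg/cycle


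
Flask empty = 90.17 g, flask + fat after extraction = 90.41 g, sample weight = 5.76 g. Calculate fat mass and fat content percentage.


Fat mass = 90.41 - 90.17 = 0.24 g
Fat% = 0.24 / 5.76 x 100 = 4.2%


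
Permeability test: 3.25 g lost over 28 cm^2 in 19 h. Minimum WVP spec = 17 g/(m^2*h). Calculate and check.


WVP = 3.25 / (28 x 19) x 10000 = 61.09 g/(m^2*h)
Minimum: 17 g/(m^2*h)
Meets spec: Yes


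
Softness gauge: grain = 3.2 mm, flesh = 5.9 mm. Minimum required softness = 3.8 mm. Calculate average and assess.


Average softness = 4.55 mm
Meets requirement: Yes

Average = (3.2 + 5.9) / 2 = 4.55 mm
Minimum = 3.8 mm
Meets requirement: Yes


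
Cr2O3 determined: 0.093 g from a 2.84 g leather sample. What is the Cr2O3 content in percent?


3.27%


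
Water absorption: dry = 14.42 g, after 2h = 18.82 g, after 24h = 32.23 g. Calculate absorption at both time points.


WA (2h) = (18.82 - 14.42) / 14.42 x 100 = 30.5%
WA (24h) = (32.23 - 14.42) / 14.42 x 100 = 123.5%


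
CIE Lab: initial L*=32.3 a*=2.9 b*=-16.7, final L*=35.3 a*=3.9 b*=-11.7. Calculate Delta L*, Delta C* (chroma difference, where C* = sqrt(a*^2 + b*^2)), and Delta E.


Delta L* = 35.3 - 32.3 = 3.0
C1* = sqrt((2.9)^2 + (-16.7)^2) = 16.950
C2* = sqrt((3.9)^2 + (-11.7)^2) = 12.333
Delta C* = 12.333 - 16.950 = -4.62
Delta E = sqrt((3.0)^2 + (1.0)^2 + (5.0)^2) = 5.92


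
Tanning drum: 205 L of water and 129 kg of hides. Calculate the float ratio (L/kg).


1.6

Float ratio = water / hide weight
Ratio = 205 / 129 = 1.6


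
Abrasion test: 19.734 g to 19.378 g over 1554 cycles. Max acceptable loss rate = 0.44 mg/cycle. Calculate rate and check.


Loss = 19.734 - 19.378 = 0.356 g
Rate = 0.356 g / 1554 cycles x 1000 = 0.229 mg/cycle
Max = 0.44 mg/cycle
Passes: Yes


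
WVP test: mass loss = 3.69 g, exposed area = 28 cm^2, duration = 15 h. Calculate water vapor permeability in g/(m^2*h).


87.86 g/(m^2*h)

WVP = mass_loss / (area x time) x 10000
WVP = 3.69 / (28 x 15) x 10000
WVP = 3.69 / 420 x 10000 = 87.86 g/(m^2*h)


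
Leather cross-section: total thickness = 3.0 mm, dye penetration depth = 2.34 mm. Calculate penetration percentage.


78.0%


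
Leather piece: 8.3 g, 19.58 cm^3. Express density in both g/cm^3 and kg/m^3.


Density = 8.3 / 19.58 = 0.424 g/cm^3
Convert: 0.424 x 1000 = 424 kg/m^3


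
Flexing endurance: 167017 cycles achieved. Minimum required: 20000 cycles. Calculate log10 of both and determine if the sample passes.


Achieved: log10 = 5.22
Required: log10 = 4.30
Passes: Yes

log10(167017) = 5.22
log10(20000) = 4.30
Passes: Yes


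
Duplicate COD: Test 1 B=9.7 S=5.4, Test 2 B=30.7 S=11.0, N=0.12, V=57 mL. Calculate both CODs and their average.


COD1 = 72.4 mg/L
COD2 = 331.8 mg/L
Average = 202.1 mg/L

COD1 = (9.7 - 5.4) x 0.12 x 8000 / 57 = 72.4 mg/L
COD2 = (30.7 - 11.0) x 0.12 x 8000 / 57 = 331.8 mg/L
Average = (72.4 + 331.8) / 2 = 202.1 mg/L


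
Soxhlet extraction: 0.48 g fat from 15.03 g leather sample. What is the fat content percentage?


Fat content = 0.48 / 15.03 x 100
Fat = 3.2%


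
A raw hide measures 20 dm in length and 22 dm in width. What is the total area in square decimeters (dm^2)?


440 dm^2

Area = length x width
Area = 20 x 22 = 440 dm^2


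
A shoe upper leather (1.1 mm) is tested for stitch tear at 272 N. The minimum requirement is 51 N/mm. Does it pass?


STS = 272 / 1.1 = 247.3 N/mm
Minimum required: 51 N/mm
Passes: Yes


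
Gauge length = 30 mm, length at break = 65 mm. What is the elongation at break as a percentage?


Extension = 65 - 30 = 35 mm
Elongation = 35 / 30 x 100 = 116.7%


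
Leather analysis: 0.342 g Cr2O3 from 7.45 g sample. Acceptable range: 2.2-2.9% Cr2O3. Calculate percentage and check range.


Cr2O3 = 4.59%
Within range: No

Cr2O3% = 0.342 / 7.45 x 100 = 4.59%
Acceptable range: 2.2 to 2.9%
Within range: No


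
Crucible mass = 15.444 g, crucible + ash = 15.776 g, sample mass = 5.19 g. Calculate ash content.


Ash mass = 0.332 g
Ash content = 6.40%

Ash mass = 15.776 - 15.444 = 0.332 g
Ash% = 0.332 / 5.19 x 100 = 6.40%


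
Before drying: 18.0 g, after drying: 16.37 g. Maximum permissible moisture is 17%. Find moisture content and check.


MC = (18.0 - 16.37) / 18.0 x 100 = 9.1%
Maximum: 17%
Acceptable: Yes


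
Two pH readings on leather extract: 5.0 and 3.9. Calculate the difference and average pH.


Difference = 1.1
Average pH = 4.45

Difference = |5.0 - 3.9| = 1.1
Average = (5.0 + 3.9) / 2 = 4.45


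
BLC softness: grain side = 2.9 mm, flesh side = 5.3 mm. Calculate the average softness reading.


4.10 mm

Average = (2.9 + 5.3) / 2
Average = 4.10 mm


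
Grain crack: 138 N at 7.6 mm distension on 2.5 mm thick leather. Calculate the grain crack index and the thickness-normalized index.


Crack index = 18.2 N/mm
Normalized index = 7.3 N/mm per mm


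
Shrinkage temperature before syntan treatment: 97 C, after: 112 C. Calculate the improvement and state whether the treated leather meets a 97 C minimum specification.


Improvement = 112 - 97 = 15 C
Spec check: 112 C >= 97 C? Yes


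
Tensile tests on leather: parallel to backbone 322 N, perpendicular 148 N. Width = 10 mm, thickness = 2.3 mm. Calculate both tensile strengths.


Area = 10 x 2.3 = 23.0 mm^2
TS (parallel) = 322 / 23.0 = 14.00 N/mm^2
TS (perpendicular) = 148 / 23.0 = 6.43 N/mm^2


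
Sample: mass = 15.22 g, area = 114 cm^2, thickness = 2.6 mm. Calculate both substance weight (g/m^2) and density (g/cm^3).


Substance weight = 1335.1 g/m^2
Density = 0.513 g/cm^3

SW = 15.22 / 114 x 10000 = 1335.1 g/m^2
Volume = 114 x 2.6 / 10 = 29.64 cm^3
Density = 15.22 / 29.64 = 0.513 g/cm^3


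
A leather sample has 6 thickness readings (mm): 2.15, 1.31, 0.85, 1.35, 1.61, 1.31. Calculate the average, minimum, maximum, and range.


Average = 1.43 mm
Min = 0.85 mm
Max = 2.15 mm
Range = 1.30 mm

Sum = 8.58
Average = 8.58 / 6 = 1.43 mm
Minimum = 0.85 mm
Maximum = 2.15 mm
Range = 2.15 - 0.85 = 1.30 mm


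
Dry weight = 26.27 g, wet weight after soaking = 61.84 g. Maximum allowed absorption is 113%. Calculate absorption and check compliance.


Absorption = 135.4%
Compliant: No


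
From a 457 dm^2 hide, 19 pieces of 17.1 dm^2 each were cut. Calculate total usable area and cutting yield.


Total usable = 19 x 17.1 = 324.9 dm^2
Yield = 324.9 / 457 x 100 = 71.1%


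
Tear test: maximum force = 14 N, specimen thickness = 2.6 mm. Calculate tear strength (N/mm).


Tear strength = force / thickness
Tear = 14 / 2.6 = 5.4 N/mm


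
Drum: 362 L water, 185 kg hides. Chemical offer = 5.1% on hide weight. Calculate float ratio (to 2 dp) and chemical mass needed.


Float ratio = 362 / 185 = 1.96
Chemical = 185 x 5.1 / 100 = 9.435 kg


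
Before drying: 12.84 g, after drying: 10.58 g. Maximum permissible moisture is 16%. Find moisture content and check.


MC = (12.84 - 10.58) / 12.84 x 100 = 17.6%
Maximum: 16%
Acceptable: No


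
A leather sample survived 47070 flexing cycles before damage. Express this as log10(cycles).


log10(47070) = 4.67


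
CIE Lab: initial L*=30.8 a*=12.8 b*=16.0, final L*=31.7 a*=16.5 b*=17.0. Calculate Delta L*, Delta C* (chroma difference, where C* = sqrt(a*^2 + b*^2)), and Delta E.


Delta L* = 31.7 - 30.8 = 0.9
C1* = sqrt((12.8)^2 + (16.0)^2) = 20.490
C2* = sqrt((16.5)^2 + (17.0)^2) = 23.691
Delta C* = 23.691 - 20.490 = 3.20
Delta E = sqrt((0.9)^2 + (3.7)^2 + (1.0)^2) = 3.94


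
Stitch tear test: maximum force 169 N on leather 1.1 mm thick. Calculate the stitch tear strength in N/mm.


153.6 N/mm

Stitch tear strength = force / thickness
STS = 169 / 1.1 = 153.6 N/mm


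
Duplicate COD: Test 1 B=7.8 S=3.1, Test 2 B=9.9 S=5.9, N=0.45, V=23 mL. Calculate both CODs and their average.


COD1 = 735.7 mg/L
COD2 = 626.1 mg/L
Average = 680.9 mg/L

COD1 = (7.8 - 3.1) x 0.45 x 8000 / 23 = 735.7 mg/L
COD2 = (9.9 - 5.9) x 0.45 x 8000 / 23 = 626.1 mg/L
Average = (735.7 + 626.1) / 2 = 680.9 mg/L


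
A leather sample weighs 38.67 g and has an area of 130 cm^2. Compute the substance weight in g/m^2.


Substance weight = mass / area x 10000
SW = 38.67 / 130 x 10000
SW = 2974.6 g/m^2


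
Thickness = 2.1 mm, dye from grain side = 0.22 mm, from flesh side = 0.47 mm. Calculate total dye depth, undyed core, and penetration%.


Total dyed = 0.69 mm
Undyed core = 1.41 mm
Penetration = 32.9%

Total dyed = 0.22 + 0.47 = 0.69 mm
Undyed core = 2.1 - 0.69 = 1.41 mm
Penetration = 0.69 / 2.1 x 100 = 32.9%


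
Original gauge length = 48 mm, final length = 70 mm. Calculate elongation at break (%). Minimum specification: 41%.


Extension = 70 - 48 = 22 mm
Elongation = 22 / 48 x 100 = 45.8%
Minimum required: 41%
Meets specification: Yes


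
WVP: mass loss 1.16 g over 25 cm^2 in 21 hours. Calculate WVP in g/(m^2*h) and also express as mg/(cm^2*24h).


WVP = 22.10 g/(m^2*h)
Daily rate = 53.03 mg/(cm^2*24h)

WVP = 1.16 / (25 x 21) x 10000 = 22.10 g/(m^2*h)
Mass loss in mg = 1.16 x 1000 = 1160 mg
Per cm^2 per 24h in mg: 1160 x 24 / (25 x 21) = 27840 / 525 = 53.03 mg/(cm^2*24h)


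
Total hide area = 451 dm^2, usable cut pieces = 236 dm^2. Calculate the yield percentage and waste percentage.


Yield = 52.3%
Waste = 47.7%


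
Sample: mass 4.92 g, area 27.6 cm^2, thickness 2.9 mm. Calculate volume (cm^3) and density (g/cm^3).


Thickness in cm = 2.9 / 10 = 0.29 cm
Volume = 27.6 x 0.29 = 8.004 cm^3
Density = 4.92 / 8.004 = 0.615 g/cm^3


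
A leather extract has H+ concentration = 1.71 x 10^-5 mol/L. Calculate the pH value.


pH = -log10[H+]
pH = -log10(1.71 x 10^-5) = 4.77


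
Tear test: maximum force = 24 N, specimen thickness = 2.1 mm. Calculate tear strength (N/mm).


11.4 N/mm

Tear strength = force / thickness
Tear = 24 / 2.1 = 11.4 N/mm


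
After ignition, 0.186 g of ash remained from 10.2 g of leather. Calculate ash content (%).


Ash% = 0.186 / 10.2 x 100
Ash% = 1.82%


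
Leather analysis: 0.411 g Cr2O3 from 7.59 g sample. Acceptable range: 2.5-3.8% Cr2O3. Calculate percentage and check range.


Cr2O3 = 5.42%
Within range: No

Cr2O3% = 0.411 / 7.59 x 100 = 5.42%
Acceptable range: 2.5 to 3.8%
Within range: No


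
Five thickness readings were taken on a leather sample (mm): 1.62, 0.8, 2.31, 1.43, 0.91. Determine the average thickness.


Sum = 1.62 + 0.8 + 2.31 + 1.43 + 0.91 = 7.07
Average = 7.07 / 5 = 1.41 mm


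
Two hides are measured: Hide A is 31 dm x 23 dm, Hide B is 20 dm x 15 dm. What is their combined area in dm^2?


Hide A area = 31 x 23 = 713 dm^2
Hide B area = 20 x 15 = 300 dm^2
Total = 713 + 300 = 1013 dm^2


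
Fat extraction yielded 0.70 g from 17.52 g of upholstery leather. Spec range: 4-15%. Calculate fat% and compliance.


Fat% = 0.70 / 17.52 x 100 = 4.0%
Spec range: 4-15%
Compliant: Yes


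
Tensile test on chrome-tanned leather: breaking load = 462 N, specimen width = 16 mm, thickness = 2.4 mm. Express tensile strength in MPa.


12.03 MPa

Cross-section = 16 x 2.4 = 38.4 mm^2
TS = 462 / 38.4 = 12.03 MPa
(1 N/mm^2 = 1 MPa)


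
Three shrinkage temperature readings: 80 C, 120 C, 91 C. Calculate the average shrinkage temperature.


97.0 C

Average = (80 + 120 + 91) / 3
Average = 291 / 3 = 97.0 C


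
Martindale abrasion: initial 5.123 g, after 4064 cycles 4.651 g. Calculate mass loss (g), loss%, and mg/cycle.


Loss = 5.123 - 4.651 = 0.472 g
Loss% = 0.472 / 5.123 x 100 = 9.21%
Rate = 0.472 / 4064 x 1000 = 0.116 mg/cycle


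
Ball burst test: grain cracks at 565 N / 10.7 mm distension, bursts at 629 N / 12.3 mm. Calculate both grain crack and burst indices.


Crack index = 52.8 N/mm
Burst index = 51.1 N/mm

Crack index = 565 / 10.7 = 52.8 N/mm
Burst index = 629 / 12.3 = 51.1 N/mm


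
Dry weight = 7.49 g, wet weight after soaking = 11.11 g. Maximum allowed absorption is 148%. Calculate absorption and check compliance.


Absorption = 48.3%
Compliant: Yes


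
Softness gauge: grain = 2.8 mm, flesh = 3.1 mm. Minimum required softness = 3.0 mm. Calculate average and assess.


Average = (2.8 + 3.1) / 2 = 2.95 mm
Minimum = 3.0 mm
Meets requirement: No


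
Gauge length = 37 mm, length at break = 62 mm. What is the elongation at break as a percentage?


Extension = 62 - 37 = 25 mm
Elongation = 25 / 37 x 100 = 67.6%


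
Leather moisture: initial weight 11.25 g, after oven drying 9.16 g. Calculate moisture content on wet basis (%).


Moisture = 11.25 - 9.16 = 2.09 g
MC = 2.09 / 11.25 x 100 = 18.6%


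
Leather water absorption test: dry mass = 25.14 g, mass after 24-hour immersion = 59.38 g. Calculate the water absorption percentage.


136.2%


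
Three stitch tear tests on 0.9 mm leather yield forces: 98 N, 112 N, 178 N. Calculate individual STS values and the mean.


STS1 = 98 / 0.9 = 108.9 N/mm
STS2 = 112 / 0.9 = 124.4 N/mm
STS3 = 178 / 0.9 = 197.8 N/mm
Mean = (108.9 + 124.4 + 197.8) / 3 = 143.7 N/mm


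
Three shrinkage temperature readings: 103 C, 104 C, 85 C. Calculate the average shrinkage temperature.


97.3 C


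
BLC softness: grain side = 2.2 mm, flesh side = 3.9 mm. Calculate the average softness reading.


3.05 mm

Average = (2.2 + 3.9) / 2
Average = 3.05 mm


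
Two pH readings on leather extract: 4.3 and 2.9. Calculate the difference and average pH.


Difference = |4.3 - 2.9| = 1.4
Average = (4.3 + 2.9) / 2 = 3.60


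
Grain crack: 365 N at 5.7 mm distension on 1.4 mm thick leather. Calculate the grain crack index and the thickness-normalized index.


Crack index = 365 / 5.7 = 64.0 N/mm
Normalized = 64.0 / 1.4 = 45.7 N/mm per mm


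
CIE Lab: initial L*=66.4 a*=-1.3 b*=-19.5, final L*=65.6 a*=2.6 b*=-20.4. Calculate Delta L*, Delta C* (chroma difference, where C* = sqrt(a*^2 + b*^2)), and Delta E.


Delta L* = 65.6 - 66.4 = -0.8
C1* = sqrt((-1.3)^2 + (-19.5)^2) = 19.543
C2* = sqrt((2.6)^2 + (-20.4)^2) = 20.565
Delta C* = 20.565 - 19.543 = 1.02
Delta E = sqrt((-0.8)^2 + (3.9)^2 + (-0.9)^2) = 4.08


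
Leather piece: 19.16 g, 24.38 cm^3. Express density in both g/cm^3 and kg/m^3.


Density = 19.16 / 24.38 = 0.786 g/cm^3
Convert: 0.786 x 1000 = 786 kg/m^3


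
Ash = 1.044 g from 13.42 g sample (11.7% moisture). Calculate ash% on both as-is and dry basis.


As-is ash% = 1.044 / 13.42 x 100 = 7.78%
Dry mass = 13.42 x (100 - 11.7) / 100 = 11.84986 g
Dry-basis ash% = 1.044 / 11.84986 x 100 = 8.81%


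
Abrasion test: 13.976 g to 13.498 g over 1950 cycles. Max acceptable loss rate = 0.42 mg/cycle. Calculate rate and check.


Loss = 13.976 - 13.498 = 0.478 g
Rate = 0.478 g / 1950 cycles x 1000 = 0.245 mg/cycle
Max = 0.42 mg/cycle
Passes: Yes


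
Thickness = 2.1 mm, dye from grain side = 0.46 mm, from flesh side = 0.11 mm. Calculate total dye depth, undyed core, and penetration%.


Total dyed = 0.46 + 0.11 = 0.57 mm
Undyed core = 2.1 - 0.57 = 1.53 mm
Penetration = 0.57 / 2.1 x 100 = 27.1%


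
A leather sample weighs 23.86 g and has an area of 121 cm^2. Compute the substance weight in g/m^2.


Substance weight = mass / area x 10000
SW = 23.86 / 121 x 10000
SW = 1971.9 g/m^2


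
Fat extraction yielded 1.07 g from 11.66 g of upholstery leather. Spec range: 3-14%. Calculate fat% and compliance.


Fat content = 9.2%
Compliant: Yes

Fat% = 1.07 / 11.66 x 100 = 9.2%
Spec range: 3-14%
Compliant: Yes


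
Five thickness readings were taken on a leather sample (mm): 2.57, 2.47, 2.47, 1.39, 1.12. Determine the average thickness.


2.00 mm

Sum = 2.57 + 2.47 + 2.47 + 1.39 + 1.12 = 10.02
Average = 10.02 / 5 = 2.00 mm


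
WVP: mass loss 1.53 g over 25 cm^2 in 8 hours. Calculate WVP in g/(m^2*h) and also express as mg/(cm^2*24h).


WVP = 1.53 / (25 x 8) x 10000 = 76.50 g/(m^2*h)
Mass loss in mg = 1.53 x 1000 = 1530 mg
Per cm^2 per 24h in mg: 1530 x 24 / (25 x 8) = 36720 / 200 = 183.60 mg/(cm^2*24h)


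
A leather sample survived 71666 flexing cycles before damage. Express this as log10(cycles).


4.86


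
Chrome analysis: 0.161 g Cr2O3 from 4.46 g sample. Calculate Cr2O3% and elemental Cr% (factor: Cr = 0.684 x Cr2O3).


Cr2O3 = 3.61%
Cr = 2.47%

Cr2O3% = 0.161 / 4.46 x 100 = 3.61%
Cr% = 3.61 x 0.684 = 2.47%


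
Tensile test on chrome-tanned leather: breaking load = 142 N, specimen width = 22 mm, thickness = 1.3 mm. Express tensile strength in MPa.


Cross-section = 22 x 1.3 = 28.6 mm^2
TS = 142 / 28.6 = 4.97 MPa
(1 N/mm^2 = 1 MPa)


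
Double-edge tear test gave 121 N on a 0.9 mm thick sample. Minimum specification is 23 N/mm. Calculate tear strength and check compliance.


Tear strength = 134.4 N/mm
Compliant: Yes

Tear strength = 121 / 0.9 = 134.4 N/mm
Required minimum = 23 N/mm
Compliant: Yes


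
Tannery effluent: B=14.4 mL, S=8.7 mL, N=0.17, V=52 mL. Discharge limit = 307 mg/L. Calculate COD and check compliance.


COD = 149.1 mg/L
Compliant: Yes

COD = (14.4 - 8.7) x 0.17 x 8000 / 52 = 149.1 mg/L
Limit: 307 mg/L
Compliant: Yes


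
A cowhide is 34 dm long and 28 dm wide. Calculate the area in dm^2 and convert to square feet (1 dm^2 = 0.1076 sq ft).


952 dm^2
102.44 sq ft

Area = 34 x 28 = 952 dm^2
Conversion: 952 x 0.1076 = 102.44 sq ft


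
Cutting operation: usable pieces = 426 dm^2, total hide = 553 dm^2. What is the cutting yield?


Yield = usable / total x 100
Yield = 426 / 553 x 100 = 77.0%


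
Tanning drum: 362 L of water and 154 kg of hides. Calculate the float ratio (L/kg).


2.4

Float ratio = water / hide weight
Ratio = 362 / 154 = 2.4


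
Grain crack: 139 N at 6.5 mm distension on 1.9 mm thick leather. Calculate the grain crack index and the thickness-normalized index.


Crack index = 21.4 N/mm
Normalized index = 11.3 N/mm per mm

Crack index = 139 / 6.5 = 21.4 N/mm
Normalized = 21.4 / 1.9 = 11.3 N/mm per mm


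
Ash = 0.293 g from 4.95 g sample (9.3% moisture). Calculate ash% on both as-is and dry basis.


As-is ash% = 0.293 / 4.95 x 100 = 5.92%
Dry mass = 4.95 x (100 - 9.3) / 100 = 4.48965 g
Dry-basis ash% = 0.293 / 4.48965 x 100 = 6.53%


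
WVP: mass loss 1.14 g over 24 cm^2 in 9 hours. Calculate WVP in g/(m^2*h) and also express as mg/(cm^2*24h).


WVP = 52.78 g/(m^2*h)
Daily rate = 126.67 mg/(cm^2*24h)

WVP = 1.14 / (24 x 9) x 10000 = 52.78 g/(m^2*h)
Mass loss in mg = 1.14 x 1000 = 1140 mg
Per cm^2 per 24h in mg: 1140 x 24 / (24 x 9) = 27360 / 216 = 126.67 mg/(cm^2*24h)


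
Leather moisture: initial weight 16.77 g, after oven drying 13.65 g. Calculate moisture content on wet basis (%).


Moisture = 16.77 - 13.65 = 3.12 g
MC = 3.12 / 16.77 x 100 = 18.6%


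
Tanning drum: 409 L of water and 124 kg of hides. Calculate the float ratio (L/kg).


Float ratio = water / hide weight
Ratio = 409 / 124 = 3.3


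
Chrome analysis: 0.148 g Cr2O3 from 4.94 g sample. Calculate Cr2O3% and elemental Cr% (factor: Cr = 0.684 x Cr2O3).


Cr2O3 = 3.00%
Cr = 2.05%

Cr2O3% = 0.148 / 4.94 x 100 = 3.00%
Cr% = 3.00 x 0.684 = 2.05%


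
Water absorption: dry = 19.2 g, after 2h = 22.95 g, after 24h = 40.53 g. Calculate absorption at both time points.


WA (2h) = (22.95 - 19.2) / 19.2 x 100 = 19.5%
WA (24h) = (40.53 - 19.2) / 19.2 x 100 = 111.1%


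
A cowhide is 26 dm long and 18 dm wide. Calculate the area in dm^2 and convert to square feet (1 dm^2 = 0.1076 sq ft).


468 dm^2
50.36 sq ft

Area = 26 x 18 = 468 dm^2
Conversion: 468 x 0.1076 = 50.36 sq ft


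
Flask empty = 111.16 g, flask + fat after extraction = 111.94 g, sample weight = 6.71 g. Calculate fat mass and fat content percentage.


Fat mass = 0.78 g
Fat content = 11.6%


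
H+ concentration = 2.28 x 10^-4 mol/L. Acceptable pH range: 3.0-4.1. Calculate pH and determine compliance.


pH = 3.64
Compliant: Yes

pH = -log10(2.28 x 10^-4) = 3.64
Range: 3.0 to 4.1
Compliant: Yes


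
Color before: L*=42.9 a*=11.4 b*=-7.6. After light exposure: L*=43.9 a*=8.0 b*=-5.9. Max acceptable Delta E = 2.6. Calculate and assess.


dL = 1.0, da = -3.4, db = 1.7
dE = sqrt((1.0)^2 + (-3.4)^2 + (1.7)^2) = 3.93
Max = 2.6
Passes: No


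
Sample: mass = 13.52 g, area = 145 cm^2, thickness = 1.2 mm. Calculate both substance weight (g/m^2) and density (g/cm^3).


Substance weight = 932.4 g/m^2
Density = 0.777 g/cm^3

SW = 13.52 / 145 x 10000 = 932.4 g/m^2
Volume = 145 x 1.2 / 10 = 17.40 cm^3
Density = 13.52 / 17.40 = 0.777 g/cm^3


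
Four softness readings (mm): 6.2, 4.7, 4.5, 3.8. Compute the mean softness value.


Sum = 6.2 + 4.7 + 4.5 + 3.8
Mean = 19.2 / 4 = 4.80 mm


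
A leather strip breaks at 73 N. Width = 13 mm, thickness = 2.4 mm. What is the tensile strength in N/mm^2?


2.34 N/mm^2

Cross-sectional area = 13 x 2.4 = 31.2 mm^2
Tensile strength = 73 / 31.2 = 2.34 N/mm^2


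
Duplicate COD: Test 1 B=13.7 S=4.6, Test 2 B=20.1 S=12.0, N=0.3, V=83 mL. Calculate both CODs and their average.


COD1 = 263.1 mg/L
COD2 = 234.2 mg/L
Average = 248.7 mg/L


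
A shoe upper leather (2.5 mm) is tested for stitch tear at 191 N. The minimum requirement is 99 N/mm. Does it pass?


STS = 191 / 2.5 = 76.4 N/mm
Minimum required: 99 N/mm
Passes: No


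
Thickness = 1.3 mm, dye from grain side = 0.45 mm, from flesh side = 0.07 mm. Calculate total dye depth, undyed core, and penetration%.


Total dyed = 0.52 mm
Undyed core = 0.78 mm
Penetration = 40.0%


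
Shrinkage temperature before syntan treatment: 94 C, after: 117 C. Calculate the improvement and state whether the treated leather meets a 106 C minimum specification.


Improvement = 23 C
Meets 106 C spec: Yes

Improvement = 117 - 94 = 23 C
Spec check: 117 C >= 106 C? Yes


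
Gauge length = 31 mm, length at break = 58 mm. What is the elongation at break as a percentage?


Extension = 58 - 31 = 27 mm
Elongation = 27 / 31 x 100 = 87.1%


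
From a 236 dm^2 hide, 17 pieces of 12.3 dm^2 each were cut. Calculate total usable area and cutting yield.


Usable area = 209.1 dm^2
Yield = 88.6%

Total usable = 17 x 12.3 = 209.1 dm^2
Yield = 209.1 / 236 x 100 = 88.6%


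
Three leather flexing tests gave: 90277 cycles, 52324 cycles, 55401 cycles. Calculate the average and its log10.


Average = (90277 + 52324 + 55401) / 3 = 66001 cycles
log10(66001) = 4.82


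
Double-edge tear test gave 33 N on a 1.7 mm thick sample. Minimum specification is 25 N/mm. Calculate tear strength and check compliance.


Tear strength = 19.4 N/mm
Compliant: No


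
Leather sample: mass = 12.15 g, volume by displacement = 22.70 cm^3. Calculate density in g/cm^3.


0.535 g/cm^3


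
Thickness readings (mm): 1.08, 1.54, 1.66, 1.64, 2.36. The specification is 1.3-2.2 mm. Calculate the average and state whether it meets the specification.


Average = 1.66 mm
Within specification: Yes


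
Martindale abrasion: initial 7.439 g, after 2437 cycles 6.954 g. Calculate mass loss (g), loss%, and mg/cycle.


Mass loss = 0.485 g
Loss = 6.52%
Rate = 0.199 mg/cycle

Loss = 7.439 - 6.954 = 0.485 g
Loss% = 0.485 / 7.439 x 100 = 6.52%
Rate = 0.485 / 2437 x 1000 = 0.199 mg/cycle


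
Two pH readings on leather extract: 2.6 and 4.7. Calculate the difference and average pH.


Difference = |2.6 - 4.7| = 2.1
Average = (2.6 + 4.7) / 2 = 3.65


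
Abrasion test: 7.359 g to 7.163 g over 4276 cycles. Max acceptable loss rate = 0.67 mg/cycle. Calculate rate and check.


Rate = 0.046 mg/cycle
Passes: Yes

Loss = 7.359 - 7.163 = 0.196 g
Rate = 0.196 g / 4276 cycles x 1000 = 0.046 mg/cycle
Max = 0.67 mg/cycle
Passes: Yes


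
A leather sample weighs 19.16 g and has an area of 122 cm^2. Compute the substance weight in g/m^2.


Substance weight = mass / area x 10000
SW = 19.16 / 122 x 10000
SW = 1570.5 g/m^2


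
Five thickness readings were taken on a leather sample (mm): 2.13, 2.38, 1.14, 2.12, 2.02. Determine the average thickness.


1.96 mm

Sum = 2.13 + 2.38 + 1.14 + 2.12 + 2.02 = 9.79
Average = 9.79 / 5 = 1.96 mm


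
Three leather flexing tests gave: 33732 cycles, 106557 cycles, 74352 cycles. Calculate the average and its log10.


Average = 71547 cycles
log10 = 4.85


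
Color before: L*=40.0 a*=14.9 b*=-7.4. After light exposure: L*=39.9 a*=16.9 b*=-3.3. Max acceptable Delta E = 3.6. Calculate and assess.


dL = -0.1, da = 2.0, db = 4.1
dE = sqrt((-0.1)^2 + (2.0)^2 + (4.1)^2) = 4.56
Max = 3.6
Passes: No


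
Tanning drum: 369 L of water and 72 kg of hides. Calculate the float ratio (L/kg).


Float ratio = water / hide weight
Ratio = 369 / 72 = 5.1


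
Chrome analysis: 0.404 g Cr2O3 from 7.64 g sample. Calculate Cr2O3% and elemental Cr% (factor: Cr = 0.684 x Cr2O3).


Cr2O3% = 0.404 / 7.64 x 100 = 5.29%
Cr% = 5.29 x 0.684 = 3.62%


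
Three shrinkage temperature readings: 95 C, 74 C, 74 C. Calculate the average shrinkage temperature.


Average = (95 + 74 + 74) / 3
Average = 243 / 3 = 81.0 C


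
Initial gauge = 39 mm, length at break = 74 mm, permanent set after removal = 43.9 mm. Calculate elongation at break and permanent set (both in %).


Elongation at break = 89.7%
Permanent set = 12.6%


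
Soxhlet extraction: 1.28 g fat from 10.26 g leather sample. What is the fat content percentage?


12.5%

Fat content = 1.28 / 10.26 x 100
Fat = 12.5%


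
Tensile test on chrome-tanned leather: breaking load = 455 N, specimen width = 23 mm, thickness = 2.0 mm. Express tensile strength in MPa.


Cross-section = 23 x 2.0 = 46.0 mm^2
TS = 455 / 46.0 = 9.89 MPa
(1 N/mm^2 = 1 MPa)


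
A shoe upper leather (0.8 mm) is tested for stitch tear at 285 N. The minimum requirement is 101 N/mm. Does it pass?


STS = 356.3 N/mm
Passes: Yes

STS = 285 / 0.8 = 356.3 N/mm
Minimum required: 101 N/mm
Passes: Yes


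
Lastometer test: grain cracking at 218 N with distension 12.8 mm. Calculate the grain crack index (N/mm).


Grain crack index = force / distension
Index = 218 / 12.8 = 17.0 N/mm


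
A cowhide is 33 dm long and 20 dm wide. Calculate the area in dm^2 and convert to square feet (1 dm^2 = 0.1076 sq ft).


660 dm^2
71.02 sq ft

Area = 33 x 20 = 660 dm^2
Conversion: 660 x 0.1076 = 71.02 sq ft


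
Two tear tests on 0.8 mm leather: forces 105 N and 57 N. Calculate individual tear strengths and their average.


Tear 1 = 131.3 N/mm
Tear 2 = 71.3 N/mm
Average = 101.3 N/mm


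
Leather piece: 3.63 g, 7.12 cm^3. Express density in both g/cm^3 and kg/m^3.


Density = 3.63 / 7.12 = 0.510 g/cm^3
Convert: 0.510 x 1000 = 510 kg/m^3


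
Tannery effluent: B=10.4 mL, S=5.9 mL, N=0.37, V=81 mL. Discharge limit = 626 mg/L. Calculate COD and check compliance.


COD = (10.4 - 5.9) x 0.37 x 8000 / 81 = 164.4 mg/L
Limit: 626 mg/L
Compliant: Yes


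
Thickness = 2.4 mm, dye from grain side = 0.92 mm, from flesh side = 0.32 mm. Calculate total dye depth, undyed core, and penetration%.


Total dyed = 1.24 mm
Undyed core = 1.16 mm
Penetration = 51.7%


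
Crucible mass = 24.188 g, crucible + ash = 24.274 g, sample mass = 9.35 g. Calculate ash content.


Ash mass = 0.086 g
Ash content = 0.92%

Ash mass = 24.274 - 24.188 = 0.086 g
Ash% = 0.086 / 9.35 x 100 = 0.92%


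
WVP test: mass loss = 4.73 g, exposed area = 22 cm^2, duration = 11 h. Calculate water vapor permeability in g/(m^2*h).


195.45 g/(m^2*h)

WVP = mass_loss / (area x time) x 10000
WVP = 4.73 / (22 x 11) x 10000
WVP = 4.73 / 242 x 10000 = 195.45 g/(m^2*h)


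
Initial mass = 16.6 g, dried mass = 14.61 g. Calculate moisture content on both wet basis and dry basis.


Moisture lost = 16.6 - 14.61 = 1.99 g
Wet basis MC = 1.99 / 16.6 x 100 = 12.0%
Dry basis MC = 1.99 / 14.61 x 100 = 13.6%


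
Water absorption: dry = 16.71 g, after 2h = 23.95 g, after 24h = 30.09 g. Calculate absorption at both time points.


WA (2h) = (23.95 - 16.71) / 16.71 x 100 = 43.3%
WA (24h) = (30.09 - 16.71) / 16.71 x 100 = 80.1%


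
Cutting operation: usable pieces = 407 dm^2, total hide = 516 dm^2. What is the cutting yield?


78.9%


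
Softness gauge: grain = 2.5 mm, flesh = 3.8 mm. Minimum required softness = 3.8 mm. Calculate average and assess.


Average softness = 3.15 mm
Meets requirement: No


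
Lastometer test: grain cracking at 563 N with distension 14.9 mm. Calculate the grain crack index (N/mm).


Grain crack index = force / distension
Index = 563 / 14.9 = 37.8 N/mm


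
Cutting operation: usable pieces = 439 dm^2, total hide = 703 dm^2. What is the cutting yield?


62.4%


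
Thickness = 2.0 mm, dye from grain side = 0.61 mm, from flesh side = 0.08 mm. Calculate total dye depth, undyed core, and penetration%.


Total dyed = 0.69 mm
Undyed core = 1.31 mm
Penetration = 34.5%

Total dyed = 0.61 + 0.08 = 0.69 mm
Undyed core = 2.0 - 0.69 = 1.31 mm
Penetration = 0.69 / 2.0 x 100 = 34.5%


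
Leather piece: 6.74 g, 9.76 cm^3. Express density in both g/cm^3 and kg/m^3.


Density = 6.74 / 9.76 = 0.691 g/cm^3
Convert: 0.691 x 1000 = 691 kg/m^3


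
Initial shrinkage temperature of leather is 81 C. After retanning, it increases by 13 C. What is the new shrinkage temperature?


New Ts = 81 + 13 = 94 C


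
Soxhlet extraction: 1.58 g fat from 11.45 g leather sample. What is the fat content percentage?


Fat content = 1.58 / 11.45 x 100
Fat = 13.8%


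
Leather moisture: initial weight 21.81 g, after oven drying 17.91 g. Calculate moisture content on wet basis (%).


17.9%


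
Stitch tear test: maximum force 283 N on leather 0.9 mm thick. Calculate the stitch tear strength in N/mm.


Stitch tear strength = force / thickness
STS = 283 / 0.9 = 314.4 N/mm


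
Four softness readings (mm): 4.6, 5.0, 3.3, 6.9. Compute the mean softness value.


4.95 mm

Sum = 4.6 + 5.0 + 3.3 + 6.9
Mean = 19.8 / 4 = 4.95 mm


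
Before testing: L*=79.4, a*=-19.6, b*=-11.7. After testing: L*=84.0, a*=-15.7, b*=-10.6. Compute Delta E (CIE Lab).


dL = 84.0 - 79.4 = 4.6
da = -15.7 - (-19.6) = 3.9
db = -10.6 - (-11.7) = 1.1
dE = sqrt((4.6)^2 + (3.9)^2 + (1.1)^2) = 6.13


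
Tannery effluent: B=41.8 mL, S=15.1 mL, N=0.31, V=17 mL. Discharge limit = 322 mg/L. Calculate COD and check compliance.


COD = (41.8 - 15.1) x 0.31 x 8000 / 17 = 3895.1 mg/L
Limit: 322 mg/L
Compliant: No


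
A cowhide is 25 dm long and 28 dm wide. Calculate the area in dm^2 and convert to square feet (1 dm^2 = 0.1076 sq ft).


700 dm^2
75.32 sq ft

Area = 25 x 28 = 700 dm^2
Conversion: 700 x 0.1076 = 75.32 sq ft


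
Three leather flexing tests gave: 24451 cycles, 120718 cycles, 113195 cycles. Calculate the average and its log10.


Average = (24451 + 120718 + 113195) / 3 = 86121 cycles
log10(86121) = 4.94


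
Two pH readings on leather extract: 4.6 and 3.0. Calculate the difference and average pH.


Difference = 1.6
Average pH = 3.80

Difference = |4.6 - 3.0| = 1.6
Average = (4.6 + 3.0) / 2 = 3.80


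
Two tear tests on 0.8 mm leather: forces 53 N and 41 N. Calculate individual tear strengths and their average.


Tear 1 = 53 / 0.8 = 66.3 N/mm
Tear 2 = 41 / 0.8 = 51.3 N/mm
Average = (66.3 + 51.3) / 2 = 58.8 N/mm


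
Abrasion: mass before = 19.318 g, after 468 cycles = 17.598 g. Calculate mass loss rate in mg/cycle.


3.675 mg/cycle

Mass loss = 19.318 - 17.598 = 1.720 g
Rate = 1.720 / 468 x 1000 = 3.675 mg/cycle


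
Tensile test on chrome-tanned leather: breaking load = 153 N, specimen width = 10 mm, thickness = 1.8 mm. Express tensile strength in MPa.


8.50 MPa

Cross-section = 10 x 1.8 = 18.0 mm^2
TS = 153 / 18.0 = 8.50 MPa
(1 N/mm^2 = 1 MPa)


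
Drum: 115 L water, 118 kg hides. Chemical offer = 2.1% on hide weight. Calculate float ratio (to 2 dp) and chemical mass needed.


Float ratio = 0.97
Chemical needed = 2.478 kg

Float ratio = 115 / 118 = 0.97
Chemical = 118 x 2.1 / 100 = 2.478 kg


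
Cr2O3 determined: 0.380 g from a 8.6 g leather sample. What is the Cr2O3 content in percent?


Cr2O3% = 0.380 / 8.6 x 100
Cr2O3% = 4.42%


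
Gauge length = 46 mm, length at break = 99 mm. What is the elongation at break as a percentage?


115.2%

Extension = 99 - 46 = 53 mm
Elongation = 53 / 46 x 100 = 115.2%


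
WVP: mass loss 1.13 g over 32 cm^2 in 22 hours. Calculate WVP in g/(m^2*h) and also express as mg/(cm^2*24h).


WVP = 1.13 / (32 x 22) x 10000 = 16.05 g/(m^2*h)
Mass loss in mg = 1.13 x 1000 = 1130 mg
Per cm^2 per 24h in mg: 1130 x 24 / (32 x 22) = 27120 / 704 = 38.52 mg/(cm^2*24h)


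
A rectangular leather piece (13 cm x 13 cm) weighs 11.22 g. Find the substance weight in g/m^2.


Area = 13 x 13 = 169 cm^2
SW = 11.22 / 169 x 10000 = 663.9 g/m^2


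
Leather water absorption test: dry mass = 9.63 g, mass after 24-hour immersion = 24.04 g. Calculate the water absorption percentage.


Water absorbed = 24.04 - 9.63 = 14.41 g
WA% = 14.41 / 9.63 x 100 = 149.6%


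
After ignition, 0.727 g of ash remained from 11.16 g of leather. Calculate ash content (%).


Ash% = 0.727 / 11.16 x 100
Ash% = 6.51%


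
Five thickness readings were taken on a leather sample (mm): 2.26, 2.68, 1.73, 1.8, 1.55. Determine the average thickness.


2.00 mm

Sum = 2.26 + 2.68 + 1.73 + 1.8 + 1.55 = 10.02
Average = 10.02 / 5 = 2.00 mm


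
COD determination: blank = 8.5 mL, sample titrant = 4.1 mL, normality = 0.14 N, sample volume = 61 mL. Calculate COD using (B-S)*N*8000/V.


80.8 mg/L

COD = (8.5 - 4.1) x 0.14 x 8000 / 61
COD = 4.4 x 0.14 x 8000 / 61
COD = 80.8 mg/L


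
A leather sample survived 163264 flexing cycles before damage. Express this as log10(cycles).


log10(163264) = 5.21
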